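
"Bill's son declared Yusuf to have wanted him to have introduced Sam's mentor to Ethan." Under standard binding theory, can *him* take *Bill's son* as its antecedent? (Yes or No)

*him* is a pronoun; Principle B requires it to be free in its binding domain — the clause headed by 'wanted'.
— Bill's son: subject of the matrix clause; c-commands the pronoun but lies outside its binding domain — allowed.

Yes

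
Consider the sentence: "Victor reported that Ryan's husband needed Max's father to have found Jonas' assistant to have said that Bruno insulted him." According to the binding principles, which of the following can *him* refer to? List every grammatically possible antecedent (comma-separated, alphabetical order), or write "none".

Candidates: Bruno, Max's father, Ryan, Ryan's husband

*him* is a pronoun; Principle B requires it to be free in its binding domain — the clause headed by 'insulted'.
— Bruno: subject of the clause headed by 'insulted'; c-commands the pronoun within its binding domain — blocked (Principle B).
— Max's father: subject of the clause headed by 'found'; c-commands the pronoun but lies outside its binding domain — allowed.
— Ryan: possessor inside the subject DP of the clause headed by 'needed'; does not c-command the pronoun — Principle B does not apply; allowed.
— Ryan's husband: subject of the clause headed by 'needed'; c-commands the pronoun but lies outside its binding domain — allowed.

Max's father, Ryan, Ryan's husband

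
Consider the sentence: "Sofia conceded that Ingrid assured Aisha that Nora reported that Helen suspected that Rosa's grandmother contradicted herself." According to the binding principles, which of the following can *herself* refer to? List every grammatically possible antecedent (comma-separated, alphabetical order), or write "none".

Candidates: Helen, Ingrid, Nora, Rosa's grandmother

Rosa's grandmother

*herself* is a reflexive; Principle A requires it to be bound within its binding domain — the clause headed by 'contradicted'.
— Helen: subject of the clause headed by 'suspected'; c-commands the reflexive but lies outside its binding domain — cannot bind it (Principle A).
— Ingrid: subject of the clause headed by 'assured'; c-commands the reflexive but lies outside its binding domain — cannot bind it (Principle A).
— Nora: subject of the clause headed by 'reported'; c-commands the reflexive but lies outside its binding domain — cannot bind it (Principle A).
— Rosa's grandmother: subject of the clause headed by 'contradicted'; c-commands the reflexive within its binding domain — allowed (Principle A).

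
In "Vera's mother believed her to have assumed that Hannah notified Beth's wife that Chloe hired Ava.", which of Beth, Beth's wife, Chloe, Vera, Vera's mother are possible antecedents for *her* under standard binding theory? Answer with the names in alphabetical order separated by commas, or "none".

Vera

*her* is a pronoun; Principle B requires it to be free in its binding domain — the matrix clause.
— Beth: possessor inside the object DP of the clause headed by 'notified'; is c-commanded by the pronoun; coreference would bind this R-expression — blocked (Principle C).
— Beth's wife: object of the clause headed by 'notified'; is c-commanded by the pronoun; coreference would bind this R-expression — blocked (Principle C).
— Chloe: subject of the clause headed by 'hired'; is c-commanded by the pronoun; coreference would bind this R-expression — blocked (Principle C).
— Vera: possessor inside the subject DP of the matrix clause; does not c-command the pronoun — Principle B does not apply; allowed.
— Vera's mother: subject of the matrix clause; c-commands the pronoun within its binding domain — blocked (Principle B).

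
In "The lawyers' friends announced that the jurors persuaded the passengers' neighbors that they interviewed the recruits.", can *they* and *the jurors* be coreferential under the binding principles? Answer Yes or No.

*the jurors* is an R-expression; Principle C requires it to be free (not bound by any c-commanding expression).
— they: subject of the clause headed by 'interviewed'; the pronoun does not c-command the R-expression — coreference allowed.

Yes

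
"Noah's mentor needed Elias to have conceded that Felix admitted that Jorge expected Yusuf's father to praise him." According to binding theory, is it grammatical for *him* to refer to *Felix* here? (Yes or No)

Yes

*Felix* is an R-expression; Principle C requires it to be free (not bound by any c-commanding expression).
— him: object of the clause headed by 'praise'; the pronoun does not c-command the R-expression — coreference allowed.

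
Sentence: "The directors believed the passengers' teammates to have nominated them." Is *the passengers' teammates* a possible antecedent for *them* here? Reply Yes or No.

*them* is a pronoun; Principle B requires it to be free in its binding domain — the clause headed by 'nominated'.
— the passengers' teammates: subject of the clause headed by 'nominated'; c-commands the pronoun within its binding domain — blocked (Principle B).

No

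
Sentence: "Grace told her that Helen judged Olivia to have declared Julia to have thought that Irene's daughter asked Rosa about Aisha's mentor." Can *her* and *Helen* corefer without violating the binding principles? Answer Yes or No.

No

*Helen* is an R-expression; Principle C requires it to be free (not bound by any c-commanding expression).
— her: object of the matrix clause; the pronoun c-commands the R-expression — coreference blocked (Principle C).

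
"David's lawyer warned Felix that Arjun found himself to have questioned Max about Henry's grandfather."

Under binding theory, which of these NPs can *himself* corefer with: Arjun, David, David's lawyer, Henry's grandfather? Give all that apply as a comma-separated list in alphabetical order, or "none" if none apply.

*himself* is a reflexive; Principle A requires it to be bound within its binding domain — the clause headed by 'found'.
— Arjun: subject of the clause headed by 'found'; c-commands the reflexive within its binding domain — allowed (Principle A).
— David: possessor inside the subject DP of the matrix clause; does not c-command the reflexive — cannot bind it (Principle A).
— David's lawyer: subject of the matrix clause; c-commands the reflexive but lies outside its binding domain — cannot bind it (Principle A).
— Henry's grandfather: second object of the clause headed by 'questioned'; does not c-command the reflexive — cannot bind it (Principle A).

Arjun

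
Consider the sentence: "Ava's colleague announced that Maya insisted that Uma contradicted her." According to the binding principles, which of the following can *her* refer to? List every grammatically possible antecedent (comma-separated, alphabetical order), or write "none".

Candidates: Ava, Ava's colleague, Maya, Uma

Ava, Ava's colleague, Maya

*her* is a pronoun; Principle B requires it to be free in its binding domain — the clause headed by 'contradicted'.
— Ava: possessor inside the subject DP of the matrix clause; does not c-command the pronoun — Principle B does not apply; allowed.
— Ava's colleague: subject of the matrix clause; c-commands the pronoun but lies outside its binding domain — allowed.
— Maya: subject of the clause headed by 'insisted'; c-commands the pronoun but lies outside its binding domain — allowed.
— Uma: subject of the clause headed by 'contradicted'; c-commands the pronoun within its binding domain — blocked (Principle B).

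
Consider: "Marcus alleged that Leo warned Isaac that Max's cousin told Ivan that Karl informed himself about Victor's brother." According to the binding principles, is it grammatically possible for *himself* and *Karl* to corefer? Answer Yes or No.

Yes

*himself* is a reflexive; Principle A requires it to be bound within its binding domain — the clause headed by 'informed'.
— Karl: subject of the clause headed by 'informed'; c-commands the reflexive within its binding domain — allowed (Principle A).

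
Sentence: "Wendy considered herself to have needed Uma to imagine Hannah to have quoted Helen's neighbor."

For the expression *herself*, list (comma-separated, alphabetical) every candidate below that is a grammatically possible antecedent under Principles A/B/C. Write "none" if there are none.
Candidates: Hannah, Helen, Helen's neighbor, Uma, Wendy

Wendy

*herself* is a reflexive; Principle A requires it to be bound within its binding domain — the matrix clause.
— Hannah: subject of the clause headed by 'quoted'; does not c-command the reflexive — cannot bind it (Principle A).
— Helen: possessor inside the object DP of the clause headed by 'quoted'; does not c-command the reflexive — cannot bind it (Principle A).
— Helen's neighbor: object of the clause headed by 'quoted'; does not c-command the reflexive — cannot bind it (Principle A).
— Uma: subject of the clause headed by 'imagine'; does not c-command the reflexive — cannot bind it (Principle A).
— Wendy: subject of the matrix clause; c-commands the reflexive within its binding domain — allowed (Principle A).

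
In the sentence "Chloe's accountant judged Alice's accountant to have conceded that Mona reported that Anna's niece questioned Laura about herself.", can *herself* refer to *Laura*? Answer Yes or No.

*herself* is a reflexive; Principle A requires it to be bound within its binding domain — the clause headed by 'questioned'.
— Laura: object of the clause headed by 'questioned'; c-commands the reflexive within its binding domain — allowed (Principle A).

Yes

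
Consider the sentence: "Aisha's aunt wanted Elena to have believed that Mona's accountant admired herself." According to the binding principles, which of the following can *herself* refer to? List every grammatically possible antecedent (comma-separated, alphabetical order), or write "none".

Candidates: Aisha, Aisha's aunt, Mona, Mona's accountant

Mona's accountant

*herself* is a reflexive; Principle A requires it to be bound within its binding domain — the clause headed by 'admired'.
— Aisha: possessor inside the subject DP of the matrix clause; does not c-command the reflexive — cannot bind it (Principle A).
— Aisha's aunt: subject of the matrix clause; c-commands the reflexive but lies outside its binding domain — cannot bind it (Principle A).
— Mona: possessor inside the subject DP of the clause headed by 'admired'; does not c-command the reflexive — cannot bind it (Principle A).
— Mona's accountant: subject of the clause headed by 'admired'; c-commands the reflexive within its binding domain — allowed (Principle A).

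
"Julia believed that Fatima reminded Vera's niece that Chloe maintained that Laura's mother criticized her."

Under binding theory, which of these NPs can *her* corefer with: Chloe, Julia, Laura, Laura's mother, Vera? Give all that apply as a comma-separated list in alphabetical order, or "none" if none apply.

Chloe, Julia, Laura, Vera

*her* is a pronoun; Principle B requires it to be free in its binding domain — the clause headed by 'criticized'.
— Chloe: subject of the clause headed by 'maintained'; c-commands the pronoun but lies outside its binding domain — allowed.
— Julia: subject of the matrix clause; c-commands the pronoun but lies outside its binding domain — allowed.
— Laura: possessor inside the subject DP of the clause headed by 'criticized'; does not c-command the pronoun — Principle B does not apply; allowed.
— Laura's mother: subject of the clause headed by 'criticized'; c-commands the pronoun within its binding domain — blocked (Principle B).
— Vera: possessor inside the object DP of the clause headed by 'reminded'; does not c-command the pronoun — Principle B does not apply; allowed.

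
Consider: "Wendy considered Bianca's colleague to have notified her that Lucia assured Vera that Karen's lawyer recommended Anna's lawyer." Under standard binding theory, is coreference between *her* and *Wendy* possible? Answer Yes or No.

*Wendy* is an R-expression; Principle C requires it to be free (not bound by any c-commanding expression).
— her: object of the clause headed by 'notified'; the pronoun does not c-command the R-expression — coreference allowed.

Yes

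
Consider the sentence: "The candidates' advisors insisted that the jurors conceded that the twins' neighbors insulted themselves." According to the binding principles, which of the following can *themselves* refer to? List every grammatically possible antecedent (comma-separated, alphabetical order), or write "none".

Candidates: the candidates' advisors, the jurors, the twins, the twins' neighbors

*themselves* is a reflexive; Principle A requires it to be bound within its binding domain — the clause headed by 'insulted'.
— the candidates' advisors: subject of the matrix clause; c-commands the reflexive but lies outside its binding domain — cannot bind it (Principle A).
— the jurors: subject of the clause headed by 'conceded'; c-commands the reflexive but lies outside its binding domain — cannot bind it (Principle A).
— the twins: possessor inside the subject DP of the clause headed by 'insulted'; does not c-command the reflexive — cannot bind it (Principle A).
— the twins' neighbors: subject of the clause headed by 'insulted'; c-commands the reflexive within its binding domain — allowed (Principle A).

the twins' neighbors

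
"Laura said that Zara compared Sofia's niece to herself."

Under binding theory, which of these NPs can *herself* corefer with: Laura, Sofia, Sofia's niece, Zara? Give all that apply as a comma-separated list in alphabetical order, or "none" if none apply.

Sofia's niece, Zara

*herself* is a reflexive; Principle A requires it to be bound within its binding domain — the clause headed by 'compared'.
— Laura: subject of the matrix clause; c-commands the reflexive but lies outside its binding domain — cannot bind it (Principle A).
— Sofia: possessor inside the object DP of the clause headed by 'compared'; does not c-command the reflexive — cannot bind it (Principle A).
— Sofia's niece: object of the clause headed by 'compared'; c-commands the reflexive within its binding domain — allowed (Principle A).
— Zara: subject of the clause headed by 'compared'; c-commands the reflexive within its binding domain — allowed (Principle A).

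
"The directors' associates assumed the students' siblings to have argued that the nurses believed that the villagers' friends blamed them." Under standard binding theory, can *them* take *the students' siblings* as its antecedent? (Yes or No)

*them* is a pronoun; Principle B requires it to be free in its binding domain — the clause headed by 'blamed'.
— the students' siblings: subject of the clause headed by 'argued'; c-commands the pronoun but lies outside its binding domain — allowed.

Yes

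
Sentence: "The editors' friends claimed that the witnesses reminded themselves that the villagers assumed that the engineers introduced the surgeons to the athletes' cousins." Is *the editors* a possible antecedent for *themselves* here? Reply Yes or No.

No

*themselves* is a reflexive; Principle A requires it to be bound within its binding domain — the clause headed by 'reminded'.
— the editors: possessor inside the subject DP of the matrix clause; does not c-command the reflexive — cannot bind it (Principle A).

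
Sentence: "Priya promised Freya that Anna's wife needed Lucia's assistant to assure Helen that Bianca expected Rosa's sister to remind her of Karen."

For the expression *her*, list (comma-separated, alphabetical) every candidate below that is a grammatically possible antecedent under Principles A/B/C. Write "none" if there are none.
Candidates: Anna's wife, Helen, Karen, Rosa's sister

Anna's wife, Helen

*her* is a pronoun; Principle B requires it to be free in its binding domain — the clause headed by 'remind'.
— Anna's wife: subject of the clause headed by 'needed'; c-commands the pronoun but lies outside its binding domain — allowed.
— Helen: object of the clause headed by 'assure'; c-commands the pronoun but lies outside its binding domain — allowed.
— Karen: second object of the clause headed by 'remind'; is c-commanded by the pronoun; coreference would bind this R-expression — blocked (Principle C).
— Rosa's sister: subject of the clause headed by 'remind'; c-commands the pronoun within its binding domain — blocked (Principle B).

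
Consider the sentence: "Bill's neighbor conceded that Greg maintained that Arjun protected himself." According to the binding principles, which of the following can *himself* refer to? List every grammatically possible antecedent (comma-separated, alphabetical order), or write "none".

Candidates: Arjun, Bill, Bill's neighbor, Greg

*himself* is a reflexive; Principle A requires it to be bound within its binding domain — the clause headed by 'protected'.
— Arjun: subject of the clause headed by 'protected'; c-commands the reflexive within its binding domain — allowed (Principle A).
— Bill: possessor inside the subject DP of the matrix clause; does not c-command the reflexive — cannot bind it (Principle A).
— Bill's neighbor: subject of the matrix clause; c-commands the reflexive but lies outside its binding domain — cannot bind it (Principle A).
— Greg: subject of the clause headed by 'maintained'; c-commands the reflexive but lies outside its binding domain — cannot bind it (Principle A).

Arjun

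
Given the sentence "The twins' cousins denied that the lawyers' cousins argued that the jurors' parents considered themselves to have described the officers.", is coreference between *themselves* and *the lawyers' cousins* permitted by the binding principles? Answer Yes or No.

No

*themselves* is a reflexive; Principle A requires it to be bound within its binding domain — the clause headed by 'considered'.
— the lawyers' cousins: subject of the clause headed by 'argued'; c-commands the reflexive but lies outside its binding domain — cannot bind it (Principle A).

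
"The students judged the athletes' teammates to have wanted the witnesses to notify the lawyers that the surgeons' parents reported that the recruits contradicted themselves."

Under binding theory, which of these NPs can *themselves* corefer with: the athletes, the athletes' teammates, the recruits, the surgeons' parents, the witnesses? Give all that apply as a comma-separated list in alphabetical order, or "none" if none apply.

*themselves* is a reflexive; Principle A requires it to be bound within its binding domain — the clause headed by 'contradicted'.
— the athletes: possessor inside the subject DP of the clause headed by 'wanted'; does not c-command the reflexive — cannot bind it (Principle A).
— the athletes' teammates: subject of the clause headed by 'wanted'; c-commands the reflexive but lies outside its binding domain — cannot bind it (Principle A).
— the recruits: subject of the clause headed by 'contradicted'; c-commands the reflexive within its binding domain — allowed (Principle A).
— the surgeons' parents: subject of the clause headed by 'reported'; c-commands the reflexive but lies outside its binding domain — cannot bind it (Principle A).
— the witnesses: subject of the clause headed by 'notify'; c-commands the reflexive but lies outside its binding domain — cannot bind it (Principle A).

the recruits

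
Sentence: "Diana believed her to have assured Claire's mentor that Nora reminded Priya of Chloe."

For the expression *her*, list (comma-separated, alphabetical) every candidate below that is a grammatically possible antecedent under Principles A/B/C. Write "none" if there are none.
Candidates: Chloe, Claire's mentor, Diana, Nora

none

*her* is a pronoun; Principle B requires it to be free in its binding domain — the matrix clause.
— Chloe: second object of the clause headed by 'reminded'; is c-commanded by the pronoun; coreference would bind this R-expression — blocked (Principle C).
— Claire's mentor: object of the clause headed by 'assured'; is c-commanded by the pronoun; coreference would bind this R-expression — blocked (Principle C).
— Diana: subject of the matrix clause; c-commands the pronoun within its binding domain — blocked (Principle B).
— Nora: subject of the clause headed by 'reminded'; is c-commanded by the pronoun; coreference would bind this R-expression — blocked (Principle C).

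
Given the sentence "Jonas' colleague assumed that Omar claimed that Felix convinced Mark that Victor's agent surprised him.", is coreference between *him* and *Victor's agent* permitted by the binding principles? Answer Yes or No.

*him* is a pronoun; Principle B requires it to be free in its binding domain — the clause headed by 'surprised'.
— Victor's agent: subject of the clause headed by 'surprised'; c-commands the pronoun within its binding domain — blocked (Principle B).

No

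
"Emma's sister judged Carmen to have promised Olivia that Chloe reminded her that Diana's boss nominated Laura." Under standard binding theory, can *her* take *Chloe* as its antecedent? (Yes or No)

*her* is a pronoun; Principle B requires it to be free in its binding domain — the clause headed by 'reminded'.
— Chloe: subject of the clause headed by 'reminded'; c-commands the pronoun within its binding domain — blocked (Principle B).

No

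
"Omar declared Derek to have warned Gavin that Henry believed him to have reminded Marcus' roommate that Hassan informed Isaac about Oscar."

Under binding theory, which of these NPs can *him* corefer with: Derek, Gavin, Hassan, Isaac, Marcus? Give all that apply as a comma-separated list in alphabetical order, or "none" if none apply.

Derek, Gavin

*him* is a pronoun; Principle B requires it to be free in its binding domain — the clause headed by 'believed'.
— Derek: subject of the clause headed by 'warned'; c-commands the pronoun but lies outside its binding domain — allowed.
— Gavin: object of the clause headed by 'warned'; c-commands the pronoun but lies outside its binding domain — allowed.
— Hassan: subject of the clause headed by 'informed'; is c-commanded by the pronoun; coreference would bind this R-expression — blocked (Principle C).
— Isaac: object of the clause headed by 'informed'; is c-commanded by the pronoun; coreference would bind this R-expression — blocked (Principle C).
— Marcus: possessor inside the object DP of the clause headed by 'reminded'; is c-commanded by the pronoun; coreference would bind this R-expression — blocked (Principle C).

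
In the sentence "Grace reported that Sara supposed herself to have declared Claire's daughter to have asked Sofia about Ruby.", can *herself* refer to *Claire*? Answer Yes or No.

*herself* is a reflexive; Principle A requires it to be bound within its binding domain — the clause headed by 'supposed'.
— Claire: possessor inside the subject DP of the clause headed by 'asked'; does not c-command the reflexive — cannot bind it (Principle A).

No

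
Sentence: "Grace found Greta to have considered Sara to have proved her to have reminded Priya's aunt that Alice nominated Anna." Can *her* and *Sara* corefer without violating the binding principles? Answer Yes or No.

*Sara* is an R-expression; Principle C requires it to be free (not bound by any c-commanding expression).
— her: subject of the clause headed by 'reminded'; the R-expression locally c-commands the pronoun — coreference blocked (Principle B on the pronoun).

No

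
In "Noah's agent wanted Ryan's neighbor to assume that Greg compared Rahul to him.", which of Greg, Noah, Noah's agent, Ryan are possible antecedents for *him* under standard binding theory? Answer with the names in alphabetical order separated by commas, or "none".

Noah, Noah's agent, Ryan

*him* is a pronoun; Principle B requires it to be free in its binding domain — the clause headed by 'compared'.
— Greg: subject of the clause headed by 'compared'; c-commands the pronoun within its binding domain — blocked (Principle B).
— Noah: possessor inside the subject DP of the matrix clause; does not c-command the pronoun — Principle B does not apply; allowed.
— Noah's agent: subject of the matrix clause; c-commands the pronoun but lies outside its binding domain — allowed.
— Ryan: possessor inside the subject DP of the clause headed by 'assume'; does not c-command the pronoun — Principle B does not apply; allowed.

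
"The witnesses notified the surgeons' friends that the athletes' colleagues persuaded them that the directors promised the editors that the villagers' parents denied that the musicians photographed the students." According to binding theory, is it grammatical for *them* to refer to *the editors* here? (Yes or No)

*the editors* is an R-expression; Principle C requires it to be free (not bound by any c-commanding expression).
— them: object of the clause headed by 'persuaded'; the pronoun c-commands the R-expression — coreference blocked (Principle C).

No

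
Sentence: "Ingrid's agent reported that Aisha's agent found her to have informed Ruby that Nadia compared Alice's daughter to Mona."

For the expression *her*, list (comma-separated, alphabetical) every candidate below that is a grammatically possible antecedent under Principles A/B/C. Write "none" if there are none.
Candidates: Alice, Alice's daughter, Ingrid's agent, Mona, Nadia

*her* is a pronoun; Principle B requires it to be free in its binding domain — the clause headed by 'found'.
— Alice: possessor inside the object DP of the clause headed by 'compared'; is c-commanded by the pronoun; coreference would bind this R-expression — blocked (Principle C).
— Alice's daughter: object of the clause headed by 'compared'; is c-commanded by the pronoun; coreference would bind this R-expression — blocked (Principle C).
— Ingrid's agent: subject of the matrix clause; c-commands the pronoun but lies outside its binding domain — allowed.
— Mona: second object of the clause headed by 'compared'; is c-commanded by the pronoun; coreference would bind this R-expression — blocked (Principle C).
— Nadia: subject of the clause headed by 'compared'; is c-commanded by the pronoun; coreference would bind this R-expression — blocked (Principle C).

Ingrid's agent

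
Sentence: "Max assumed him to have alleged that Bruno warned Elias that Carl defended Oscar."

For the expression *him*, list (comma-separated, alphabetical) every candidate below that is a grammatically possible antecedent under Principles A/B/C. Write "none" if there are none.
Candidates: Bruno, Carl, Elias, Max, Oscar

*him* is a pronoun; Principle B requires it to be free in its binding domain — the matrix clause.
— Bruno: subject of the clause headed by 'warned'; is c-commanded by the pronoun; coreference would bind this R-expression — blocked (Principle C).
— Carl: subject of the clause headed by 'defended'; is c-commanded by the pronoun; coreference would bind this R-expression — blocked (Principle C).
— Elias: object of the clause headed by 'warned'; is c-commanded by the pronoun; coreference would bind this R-expression — blocked (Principle C).
— Max: subject of the matrix clause; c-commands the pronoun within its binding domain — blocked (Principle B).
— Oscar: object of the clause headed by 'defended'; is c-commanded by the pronoun; coreference would bind this R-expression — blocked (Principle C).

none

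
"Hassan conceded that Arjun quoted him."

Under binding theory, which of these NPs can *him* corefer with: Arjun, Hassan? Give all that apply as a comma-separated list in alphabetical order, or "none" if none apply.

*him* is a pronoun; Principle B requires it to be free in its binding domain — the clause headed by 'quoted'.
— Arjun: subject of the clause headed by 'quoted'; c-commands the pronoun within its binding domain — blocked (Principle B).
— Hassan: subject of the matrix clause; c-commands the pronoun but lies outside its binding domain — allowed.

Hassan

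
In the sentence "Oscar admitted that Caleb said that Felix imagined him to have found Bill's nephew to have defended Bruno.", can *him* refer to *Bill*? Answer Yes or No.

No

*him* is a pronoun; Principle B requires it to be free in its binding domain — the clause headed by 'imagined'.
— Bill: possessor inside the subject DP of the clause headed by 'defended'; is c-commanded by the pronoun; coreference would bind this R-expression — blocked (Principle C).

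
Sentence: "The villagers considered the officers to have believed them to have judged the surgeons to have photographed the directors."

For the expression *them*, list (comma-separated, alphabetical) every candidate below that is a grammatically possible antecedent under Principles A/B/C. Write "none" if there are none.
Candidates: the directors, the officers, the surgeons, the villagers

the villagers

*them* is a pronoun; Principle B requires it to be free in its binding domain — the clause headed by 'believed'.
— the directors: object of the clause headed by 'photographed'; is c-commanded by the pronoun; coreference would bind this R-expression — blocked (Principle C).
— the officers: subject of the clause headed by 'believed'; c-commands the pronoun within its binding domain — blocked (Principle B).
— the surgeons: subject of the clause headed by 'photographed'; is c-commanded by the pronoun; coreference would bind this R-expression — blocked (Principle C).
— the villagers: subject of the matrix clause; c-commands the pronoun but lies outside its binding domain — allowed.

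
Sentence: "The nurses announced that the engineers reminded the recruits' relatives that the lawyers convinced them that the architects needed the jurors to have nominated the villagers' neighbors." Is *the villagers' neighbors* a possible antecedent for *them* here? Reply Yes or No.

No

*them* is a pronoun; Principle B requires it to be free in its binding domain — the clause headed by 'convinced'.
— the villagers' neighbors: object of the clause headed by 'nominated'; is c-commanded by the pronoun; coreference would bind this R-expression — blocked (Principle C).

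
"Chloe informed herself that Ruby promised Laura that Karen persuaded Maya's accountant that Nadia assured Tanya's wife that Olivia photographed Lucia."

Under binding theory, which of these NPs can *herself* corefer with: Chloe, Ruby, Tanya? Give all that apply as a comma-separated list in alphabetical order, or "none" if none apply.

*herself* is a reflexive; Principle A requires it to be bound within its binding domain — the matrix clause.
— Chloe: subject of the matrix clause; c-commands the reflexive within its binding domain — allowed (Principle A).
— Ruby: subject of the clause headed by 'promised'; does not c-command the reflexive — cannot bind it (Principle A).
— Tanya: possessor inside the object DP of the clause headed by 'assured'; does not c-command the reflexive — cannot bind it (Principle A).

Chloe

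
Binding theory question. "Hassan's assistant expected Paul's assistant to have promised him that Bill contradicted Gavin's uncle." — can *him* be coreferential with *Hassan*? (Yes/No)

Yes

*him* is a pronoun; Principle B requires it to be free in its binding domain — the clause headed by 'promised'.
— Hassan: possessor inside the subject DP of the matrix clause; does not c-command the pronoun — Principle B does not apply; allowed.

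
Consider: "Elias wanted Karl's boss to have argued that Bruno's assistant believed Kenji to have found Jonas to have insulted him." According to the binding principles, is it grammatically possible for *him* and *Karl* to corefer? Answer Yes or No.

Yes

*him* is a pronoun; Principle B requires it to be free in its binding domain — the clause headed by 'insulted'.
— Karl: possessor inside the subject DP of the clause headed by 'argued'; does not c-command the pronoun — Principle B does not apply; allowed.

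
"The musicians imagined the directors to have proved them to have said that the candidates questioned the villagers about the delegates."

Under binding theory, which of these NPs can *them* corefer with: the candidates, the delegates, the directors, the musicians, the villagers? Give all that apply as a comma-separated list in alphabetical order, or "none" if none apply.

the musicians

*them* is a pronoun; Principle B requires it to be free in its binding domain — the clause headed by 'proved'.
— the candidates: subject of the clause headed by 'questioned'; is c-commanded by the pronoun; coreference would bind this R-expression — blocked (Principle C).
— the delegates: second object of the clause headed by 'questioned'; is c-commanded by the pronoun; coreference would bind this R-expression — blocked (Principle C).
— the directors: subject of the clause headed by 'proved'; c-commands the pronoun within its binding domain — blocked (Principle B).
— the musicians: subject of the matrix clause; c-commands the pronoun but lies outside its binding domain — allowed.
— the villagers: object of the clause headed by 'questioned'; is c-commanded by the pronoun; coreference would bind this R-expression — blocked (Principle C).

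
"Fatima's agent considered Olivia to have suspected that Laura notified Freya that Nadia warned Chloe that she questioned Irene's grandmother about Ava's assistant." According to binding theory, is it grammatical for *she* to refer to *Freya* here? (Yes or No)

Yes

*Freya* is an R-expression; Principle C requires it to be free (not bound by any c-commanding expression).
— she: subject of the clause headed by 'questioned'; the pronoun does not c-command the R-expression — coreference allowed.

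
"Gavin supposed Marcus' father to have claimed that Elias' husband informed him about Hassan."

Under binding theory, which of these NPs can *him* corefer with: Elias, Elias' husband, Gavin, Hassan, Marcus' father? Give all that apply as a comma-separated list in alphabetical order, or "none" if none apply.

*him* is a pronoun; Principle B requires it to be free in its binding domain — the clause headed by 'informed'.
— Elias: possessor inside the subject DP of the clause headed by 'informed'; does not c-command the pronoun — Principle B does not apply; allowed.
— Elias' husband: subject of the clause headed by 'informed'; c-commands the pronoun within its binding domain — blocked (Principle B).
— Gavin: subject of the matrix clause; c-commands the pronoun but lies outside its binding domain — allowed.
— Hassan: second object of the clause headed by 'informed'; is c-commanded by the pronoun; coreference would bind this R-expression — blocked (Principle C).
— Marcus' father: subject of the clause headed by 'claimed'; c-commands the pronoun but lies outside its binding domain — allowed.

Elias, Gavin, Marcus' father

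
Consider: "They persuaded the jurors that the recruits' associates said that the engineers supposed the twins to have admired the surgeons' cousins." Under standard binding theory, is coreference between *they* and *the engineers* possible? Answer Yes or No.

*the engineers* is an R-expression; Principle C requires it to be free (not bound by any c-commanding expression).
— they: subject of the matrix clause; the pronoun c-commands the R-expression — coreference blocked (Principle C).

No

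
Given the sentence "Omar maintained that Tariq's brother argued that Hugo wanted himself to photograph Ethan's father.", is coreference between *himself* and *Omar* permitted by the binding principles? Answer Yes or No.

No

*himself* is a reflexive; Principle A requires it to be bound within its binding domain — the clause headed by 'wanted'.
— Omar: subject of the matrix clause; c-commands the reflexive but lies outside its binding domain — cannot bind it (Principle A).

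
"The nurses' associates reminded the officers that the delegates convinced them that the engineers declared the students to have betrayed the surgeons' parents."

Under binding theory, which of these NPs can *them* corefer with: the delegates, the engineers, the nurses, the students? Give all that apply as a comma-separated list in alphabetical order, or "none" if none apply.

the nurses

*them* is a pronoun; Principle B requires it to be free in its binding domain — the clause headed by 'convinced'.
— the delegates: subject of the clause headed by 'convinced'; c-commands the pronoun within its binding domain — blocked (Principle B).
— the engineers: subject of the clause headed by 'declared'; is c-commanded by the pronoun; coreference would bind this R-expression — blocked (Principle C).
— the nurses: possessor inside the subject DP of the matrix clause; does not c-command the pronoun — Principle B does not apply; allowed.
— the students: subject of the clause headed by 'betrayed'; is c-commanded by the pronoun; coreference would bind this R-expression — blocked (Principle C).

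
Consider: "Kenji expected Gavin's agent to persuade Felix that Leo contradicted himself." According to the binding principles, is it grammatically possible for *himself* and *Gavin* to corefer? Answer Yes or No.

*himself* is a reflexive; Principle A requires it to be bound within its binding domain — the clause headed by 'contradicted'.
— Gavin: possessor inside the subject DP of the clause headed by 'persuade'; does not c-command the reflexive — cannot bind it (Principle A).

No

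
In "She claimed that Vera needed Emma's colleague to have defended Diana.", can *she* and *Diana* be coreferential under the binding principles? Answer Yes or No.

*Diana* is an R-expression; Principle C requires it to be free (not bound by any c-commanding expression).
— she: subject of the matrix clause; the pronoun c-commands the R-expression — coreference blocked (Principle C).

No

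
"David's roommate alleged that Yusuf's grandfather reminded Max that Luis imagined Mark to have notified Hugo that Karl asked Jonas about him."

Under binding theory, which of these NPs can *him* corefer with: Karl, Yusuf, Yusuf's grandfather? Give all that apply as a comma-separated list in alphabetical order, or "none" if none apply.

*him* is a pronoun; Principle B requires it to be free in its binding domain — the clause headed by 'asked'.
— Karl: subject of the clause headed by 'asked'; c-commands the pronoun within its binding domain — blocked (Principle B).
— Yusuf: possessor inside the subject DP of the clause headed by 'reminded'; does not c-command the pronoun — Principle B does not apply; allowed.
— Yusuf's grandfather: subject of the clause headed by 'reminded'; c-commands the pronoun but lies outside its binding domain — allowed.

Yusuf, Yusuf's grandfather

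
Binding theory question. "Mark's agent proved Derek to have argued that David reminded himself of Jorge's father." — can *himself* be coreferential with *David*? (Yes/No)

*himself* is a reflexive; Principle A requires it to be bound within its binding domain — the clause headed by 'reminded'.
— David: subject of the clause headed by 'reminded'; c-commands the reflexive within its binding domain — allowed (Principle A).

Yes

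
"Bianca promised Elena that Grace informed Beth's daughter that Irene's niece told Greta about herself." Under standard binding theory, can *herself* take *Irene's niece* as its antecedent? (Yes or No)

Yes

*herself* is a reflexive; Principle A requires it to be bound within its binding domain — the clause headed by 'told'.
— Irene's niece: subject of the clause headed by 'told'; c-commands the reflexive within its binding domain — allowed (Principle A).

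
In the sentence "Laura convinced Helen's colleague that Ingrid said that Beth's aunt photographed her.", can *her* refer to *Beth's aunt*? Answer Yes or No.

No

*her* is a pronoun; Principle B requires it to be free in its binding domain — the clause headed by 'photographed'.
— Beth's aunt: subject of the clause headed by 'photographed'; c-commands the pronoun within its binding domain — blocked (Principle B).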